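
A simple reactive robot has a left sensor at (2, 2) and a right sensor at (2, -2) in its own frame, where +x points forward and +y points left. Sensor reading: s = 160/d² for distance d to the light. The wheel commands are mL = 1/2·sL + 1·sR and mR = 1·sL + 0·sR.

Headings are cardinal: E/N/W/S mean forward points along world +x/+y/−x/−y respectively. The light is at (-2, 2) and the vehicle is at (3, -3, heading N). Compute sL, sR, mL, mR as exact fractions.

80/9 80/29 1880/261 80/9

left sensor world pos  = (1, -1); dL² = 18
right sensor world pos = (5, -1); dR² = 58
sL = 160/18 = 80/9
sR = 160/58 = 80/29
mL = 1/2·sL + 1·sR = 1880/261
mR = 1·sL + 0·sR = 80/9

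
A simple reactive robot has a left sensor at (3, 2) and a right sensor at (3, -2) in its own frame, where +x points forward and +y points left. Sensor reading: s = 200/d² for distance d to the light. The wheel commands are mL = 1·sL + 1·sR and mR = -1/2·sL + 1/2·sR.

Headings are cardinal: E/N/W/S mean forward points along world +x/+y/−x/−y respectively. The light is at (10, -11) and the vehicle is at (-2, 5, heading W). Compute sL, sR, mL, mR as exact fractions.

200/421 200/549 194000/231129 -12800/231129

left sensor world pos  = (-5, 3); dL² = 421
right sensor world pos = (-5, 7); dR² = 549
sL = 200/421 = 200/421
sR = 200/549 = 200/549
mL = 1·sL + 1·sR = 194000/231129
mR = -1/2·sL + 1/2·sR = -12800/231129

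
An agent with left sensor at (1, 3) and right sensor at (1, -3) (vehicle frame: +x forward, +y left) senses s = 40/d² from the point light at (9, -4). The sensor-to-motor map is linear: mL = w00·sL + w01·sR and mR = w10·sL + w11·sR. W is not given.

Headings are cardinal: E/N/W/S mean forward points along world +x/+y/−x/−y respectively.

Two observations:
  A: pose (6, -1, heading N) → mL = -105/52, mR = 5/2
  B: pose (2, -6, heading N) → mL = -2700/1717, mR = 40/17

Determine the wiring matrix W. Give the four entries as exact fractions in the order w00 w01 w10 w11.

-1 -1/2 0 1

obs A: pose=(6,-1,N) → sL=10/13, sR=5/2, mL=-105/52, mR=5/2
obs B: pose=(2,-6,N) → sL=40/101, sR=40/17, mL=-2700/1717, mR=40/17
sensor matrix S = [[10/13, 5/2], [40/101, 40/17]]; det S = 18300/22321
solve [mL_A; mL_B] = S·[w00; w01] and [mR_A; mR_B] = S·[w10; w11]:
  w00 = -1, w01 = -1/2, w10 = 0, w11 = 1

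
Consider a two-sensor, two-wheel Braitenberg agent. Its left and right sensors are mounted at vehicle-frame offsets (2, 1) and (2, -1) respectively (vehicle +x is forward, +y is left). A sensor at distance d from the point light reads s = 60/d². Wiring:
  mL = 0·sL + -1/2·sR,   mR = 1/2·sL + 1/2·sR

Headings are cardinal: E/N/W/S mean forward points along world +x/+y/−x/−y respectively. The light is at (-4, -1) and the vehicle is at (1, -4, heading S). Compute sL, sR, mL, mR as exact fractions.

left sensor world pos  = (2, -6); dL² = 61
right sensor world pos = (0, -6); dR² = 41
sL = 60/61 = 60/61
sR = 60/41 = 60/41
mL = 0·sL + -1/2·sR = -30/41
mR = 1/2·sL + 1/2·sR = 3060/2501

60/61 60/41 -30/41 3060/2501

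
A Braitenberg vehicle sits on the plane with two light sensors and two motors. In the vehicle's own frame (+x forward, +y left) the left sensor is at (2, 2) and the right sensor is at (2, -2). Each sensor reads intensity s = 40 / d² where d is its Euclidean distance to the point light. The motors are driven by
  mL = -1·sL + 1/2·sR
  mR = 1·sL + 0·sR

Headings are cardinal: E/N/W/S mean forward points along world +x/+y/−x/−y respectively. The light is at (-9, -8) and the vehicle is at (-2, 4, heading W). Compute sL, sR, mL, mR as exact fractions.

8/25 40/221 -1268/5525 8/25

left sensor world pos  = (-4, 2); dL² = 125
right sensor world pos = (-4, 6); dR² = 221
sL = 40/125 = 8/25
sR = 40/221 = 40/221
mL = -1·sL + 1/2·sR = -1268/5525
mR = 1·sL + 0·sR = 8/25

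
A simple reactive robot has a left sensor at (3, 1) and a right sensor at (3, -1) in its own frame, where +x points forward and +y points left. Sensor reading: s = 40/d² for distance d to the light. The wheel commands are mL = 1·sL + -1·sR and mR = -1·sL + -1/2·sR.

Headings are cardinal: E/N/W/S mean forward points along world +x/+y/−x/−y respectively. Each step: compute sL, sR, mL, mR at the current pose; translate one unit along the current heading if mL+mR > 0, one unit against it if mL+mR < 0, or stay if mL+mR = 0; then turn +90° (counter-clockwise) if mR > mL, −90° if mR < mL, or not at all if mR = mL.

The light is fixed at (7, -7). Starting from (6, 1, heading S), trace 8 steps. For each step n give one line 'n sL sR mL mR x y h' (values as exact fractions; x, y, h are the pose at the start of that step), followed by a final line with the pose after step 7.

n=0: pose=(6,1,S); sL=8/5, sR=40/29; mL=32/145, mR=-332/145; mL+mR=-60/29 → advance -1; mR−mL=-364/145 → turn -1·90°
n=1: pose=(6,2,W); sL=1/2, sR=10/29; mL=9/58, mR=-39/58; mL+mR=-15/29 → advance -1; mR−mL=-24/29 → turn -1·90°
n=2: pose=(7,2,N); sL=8/29, sR=8/29; mL=0, mR=-12/29; mL+mR=-12/29 → advance -1; mR−mL=-12/29 → turn -1·90°
n=3: pose=(7,1,E); sL=4/9, sR=20/29; mL=-64/261, mR=-206/261; mL+mR=-30/29 → advance -1; mR−mL=-142/261 → turn -1·90°
n=4: pose=(6,1,S); sL=8/5, sR=40/29; mL=32/145, mR=-332/145; mL+mR=-60/29 → advance -1; mR−mL=-364/145 → turn -1·90°
n=5: pose=(6,2,W); sL=1/2, sR=10/29; mL=9/58, mR=-39/58; mL+mR=-15/29 → advance -1; mR−mL=-24/29 → turn -1·90°
n=6: pose=(7,2,N); sL=8/29, sR=8/29; mL=0, mR=-12/29; mL+mR=-12/29 → advance -1; mR−mL=-12/29 → turn -1·90°
n=7: pose=(7,1,E); sL=4/9, sR=20/29; mL=-64/261, mR=-206/261; mL+mR=-30/29 → advance -1; mR−mL=-142/261 → turn -1·90°

0 8/5 40/29 32/145 -332/145 6 1 S
1 1/2 10/29 9/58 -39/58 6 2 W
2 8/29 8/29 0 -12/29 7 2 N
3 4/9 20/29 -64/261 -206/261 7 1 E
4 8/5 40/29 32/145 -332/145 6 1 S
5 1/2 10/29 9/58 -39/58 6 2 W
6 8/29 8/29 0 -12/29 7 2 N
7 4/9 20/29 -64/261 -206/261 7 1 E
final 6 1 S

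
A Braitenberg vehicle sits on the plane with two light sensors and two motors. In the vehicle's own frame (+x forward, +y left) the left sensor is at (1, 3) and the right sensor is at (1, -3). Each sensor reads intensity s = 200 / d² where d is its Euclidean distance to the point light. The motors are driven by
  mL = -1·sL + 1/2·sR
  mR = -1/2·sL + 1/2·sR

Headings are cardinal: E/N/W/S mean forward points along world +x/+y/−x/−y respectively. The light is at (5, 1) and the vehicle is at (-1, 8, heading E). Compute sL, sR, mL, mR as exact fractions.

left sensor world pos  = (0, 11); dL² = 125
right sensor world pos = (0, 5); dR² = 41
sL = 200/125 = 8/5
sR = 200/41 = 200/41
mL = -1·sL + 1/2·sR = 172/205
mR = -1/2·sL + 1/2·sR = 336/205

8/5 200/41 172/205 336/205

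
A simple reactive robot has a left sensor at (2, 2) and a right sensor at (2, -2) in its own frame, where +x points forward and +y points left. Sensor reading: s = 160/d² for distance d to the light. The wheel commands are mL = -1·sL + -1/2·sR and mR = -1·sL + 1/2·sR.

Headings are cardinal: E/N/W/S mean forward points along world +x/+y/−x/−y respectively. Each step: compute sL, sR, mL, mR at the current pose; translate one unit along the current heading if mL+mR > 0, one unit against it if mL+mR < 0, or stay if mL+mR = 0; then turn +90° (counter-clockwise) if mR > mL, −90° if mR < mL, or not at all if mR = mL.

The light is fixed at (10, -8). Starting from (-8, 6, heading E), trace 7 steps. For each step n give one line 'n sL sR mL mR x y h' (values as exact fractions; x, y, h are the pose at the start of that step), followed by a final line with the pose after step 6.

n=0: pose=(-8,6,E); sL=5/16, sR=2/5; mL=-41/80, mR=-9/80; mL+mR=-5/8 → advance -1; mR−mL=2/5 → turn +1·90°
n=1: pose=(-9,6,N); sL=160/697, sR=32/109; mL=-28592/75973, mR=-6288/75973; mL+mR=-320/697 → advance -1; mR−mL=32/109 → turn +1·90°
n=2: pose=(-9,5,W); sL=80/281, sR=80/333; mL=-37880/93573, mR=-15400/93573; mL+mR=-160/281 → advance -1; mR−mL=80/333 → turn +1·90°
n=3: pose=(-8,5,S); sL=160/377, sR=160/521; mL=-113520/196417, mR=-53200/196417; mL+mR=-320/377 → advance -1; mR−mL=160/521 → turn +1·90°
n=4: pose=(-8,6,E); sL=5/16, sR=2/5; mL=-41/80, mR=-9/80; mL+mR=-5/8 → advance -1; mR−mL=2/5 → turn +1·90°
n=5: pose=(-9,6,N); sL=160/697, sR=32/109; mL=-28592/75973, mR=-6288/75973; mL+mR=-320/697 → advance -1; mR−mL=32/109 → turn +1·90°
n=6: pose=(-9,5,W); sL=80/281, sR=80/333; mL=-37880/93573, mR=-15400/93573; mL+mR=-160/281 → advance -1; mR−mL=80/333 → turn +1·90°

0 5/16 2/5 -41/80 -9/80 -8 6 E
1 160/697 32/109 -28592/75973 -6288/75973 -9 6 N
2 80/281 80/333 -37880/93573 -15400/93573 -9 5 W
3 160/377 160/521 -113520/196417 -53200/196417 -8 5 S
4 5/16 2/5 -41/80 -9/80 -8 6 E
5 160/697 32/109 -28592/75973 -6288/75973 -9 6 N
6 80/281 80/333 -37880/93573 -15400/93573 -9 5 W
final -8 5 S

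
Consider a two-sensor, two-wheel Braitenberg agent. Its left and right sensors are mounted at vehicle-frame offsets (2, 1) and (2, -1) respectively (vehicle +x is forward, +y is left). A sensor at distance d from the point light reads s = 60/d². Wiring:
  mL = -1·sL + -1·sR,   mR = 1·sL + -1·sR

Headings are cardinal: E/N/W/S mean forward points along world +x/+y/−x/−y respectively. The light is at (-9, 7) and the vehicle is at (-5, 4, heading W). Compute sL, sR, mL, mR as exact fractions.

3 15/2 -21/2 -9/2

left sensor world pos  = (-7, 3); dL² = 20
right sensor world pos = (-7, 5); dR² = 8
sL = 60/20 = 3
sR = 60/8 = 15/2
mL = -1·sL + -1·sR = -21/2
mR = 1·sL + -1·sR = -9/2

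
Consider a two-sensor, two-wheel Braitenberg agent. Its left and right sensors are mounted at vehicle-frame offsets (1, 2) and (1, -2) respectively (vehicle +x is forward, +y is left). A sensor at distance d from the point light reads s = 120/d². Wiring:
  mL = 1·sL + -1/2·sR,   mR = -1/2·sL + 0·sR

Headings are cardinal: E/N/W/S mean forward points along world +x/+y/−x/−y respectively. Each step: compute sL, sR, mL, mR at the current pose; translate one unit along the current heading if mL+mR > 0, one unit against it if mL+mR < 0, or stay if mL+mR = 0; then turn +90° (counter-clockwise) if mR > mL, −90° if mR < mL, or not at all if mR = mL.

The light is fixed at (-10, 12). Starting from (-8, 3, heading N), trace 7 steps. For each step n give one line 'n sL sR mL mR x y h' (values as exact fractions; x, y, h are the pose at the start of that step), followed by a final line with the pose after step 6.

0 15/8 3/2 9/8 -15/16 -8 3 N
1 8/3 120/109 692/327 -4/3 -8 4 E
2 60/53 60/41 870/2173 -30/53 -7 4 S
3 24/17 120/29 -324/493 -12/17 -7 5 W
4 3 5/3 13/6 -3/2 -6 5 N
5 120/41 120/89 8220/3649 -60/41 -6 6 E
6 60/49 60/29 270/1421 -30/49 -5 6 S
final -5 7 W

n=0: pose=(-8,3,N); sL=15/8, sR=3/2; mL=9/8, mR=-15/16; mL+mR=3/16 → advance +1; mR−mL=-33/16 → turn -1·90°
n=1: pose=(-8,4,E); sL=8/3, sR=120/109; mL=692/327, mR=-4/3; mL+mR=256/327 → advance +1; mR−mL=-376/109 → turn -1·90°
n=2: pose=(-7,4,S); sL=60/53, sR=60/41; mL=870/2173, mR=-30/53; mL+mR=-360/2173 → advance -1; mR−mL=-2100/2173 → turn -1·90°
n=3: pose=(-7,5,W); sL=24/17, sR=120/29; mL=-324/493, mR=-12/17; mL+mR=-672/493 → advance -1; mR−mL=-24/493 → turn -1·90°
n=4: pose=(-6,5,N); sL=3, sR=5/3; mL=13/6, mR=-3/2; mL+mR=2/3 → advance +1; mR−mL=-11/3 → turn -1·90°
n=5: pose=(-6,6,E); sL=120/41, sR=120/89; mL=8220/3649, mR=-60/41; mL+mR=2880/3649 → advance +1; mR−mL=-13560/3649 → turn -1·90°
n=6: pose=(-5,6,S); sL=60/49, sR=60/29; mL=270/1421, mR=-30/49; mL+mR=-600/1421 → advance -1; mR−mL=-1140/1421 → turn -1·90°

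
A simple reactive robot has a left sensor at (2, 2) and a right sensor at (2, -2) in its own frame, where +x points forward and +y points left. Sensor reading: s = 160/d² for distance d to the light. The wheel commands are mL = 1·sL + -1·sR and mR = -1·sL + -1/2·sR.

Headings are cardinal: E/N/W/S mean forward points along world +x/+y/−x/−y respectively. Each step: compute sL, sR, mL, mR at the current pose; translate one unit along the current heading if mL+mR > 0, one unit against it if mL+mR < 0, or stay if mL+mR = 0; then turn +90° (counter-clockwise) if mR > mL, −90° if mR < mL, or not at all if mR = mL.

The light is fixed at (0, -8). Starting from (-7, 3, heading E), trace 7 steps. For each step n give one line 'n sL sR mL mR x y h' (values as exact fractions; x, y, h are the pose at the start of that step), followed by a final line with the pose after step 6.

0 80/97 80/53 -3520/5141 -8120/5141 -7 3 E
1 160/117 160/181 10240/21177 -38320/21177 -8 3 S
2 4/5 20/37 48/185 -198/185 -8 4 W
3 160/277 160/221 -8960/61217 -57520/61217 -7 4 N
4 80/97 80/53 -3520/5141 -8120/5141 -7 3 E
5 160/117 160/181 10240/21177 -38320/21177 -8 3 S
6 4/5 20/37 48/185 -198/185 -8 4 W
final -7 4 N

n=0: pose=(-7,3,E); sL=80/97, sR=80/53; mL=-3520/5141, mR=-8120/5141; mL+mR=-120/53 → advance -1; mR−mL=-4600/5141 → turn -1·90°
n=1: pose=(-8,3,S); sL=160/117, sR=160/181; mL=10240/21177, mR=-38320/21177; mL+mR=-240/181 → advance -1; mR−mL=-48560/21177 → turn -1·90°
n=2: pose=(-8,4,W); sL=4/5, sR=20/37; mL=48/185, mR=-198/185; mL+mR=-30/37 → advance -1; mR−mL=-246/185 → turn -1·90°
n=3: pose=(-7,4,N); sL=160/277, sR=160/221; mL=-8960/61217, mR=-57520/61217; mL+mR=-240/221 → advance -1; mR−mL=-48560/61217 → turn -1·90°
n=4: pose=(-7,3,E); sL=80/97, sR=80/53; mL=-3520/5141, mR=-8120/5141; mL+mR=-120/53 → advance -1; mR−mL=-4600/5141 → turn -1·90°
n=5: pose=(-8,3,S); sL=160/117, sR=160/181; mL=10240/21177, mR=-38320/21177; mL+mR=-240/181 → advance -1; mR−mL=-48560/21177 → turn -1·90°
n=6: pose=(-8,4,W); sL=4/5, sR=20/37; mL=48/185, mR=-198/185; mL+mR=-30/37 → advance -1; mR−mL=-246/185 → turn -1·90°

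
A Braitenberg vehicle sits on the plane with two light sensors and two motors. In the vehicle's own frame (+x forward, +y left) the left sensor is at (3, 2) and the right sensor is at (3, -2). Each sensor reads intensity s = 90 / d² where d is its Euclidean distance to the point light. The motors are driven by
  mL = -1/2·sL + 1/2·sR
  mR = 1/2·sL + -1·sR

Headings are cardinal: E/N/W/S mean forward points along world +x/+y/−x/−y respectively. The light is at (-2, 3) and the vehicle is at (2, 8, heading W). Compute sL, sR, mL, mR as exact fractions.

9 9/5 -18/5 27/10

left sensor world pos  = (-1, 6); dL² = 10
right sensor world pos = (-1, 10); dR² = 50
sL = 90/10 = 9
sR = 90/50 = 9/5
mL = -1/2·sL + 1/2·sR = -18/5
mR = 1/2·sL + -1·sR = 27/10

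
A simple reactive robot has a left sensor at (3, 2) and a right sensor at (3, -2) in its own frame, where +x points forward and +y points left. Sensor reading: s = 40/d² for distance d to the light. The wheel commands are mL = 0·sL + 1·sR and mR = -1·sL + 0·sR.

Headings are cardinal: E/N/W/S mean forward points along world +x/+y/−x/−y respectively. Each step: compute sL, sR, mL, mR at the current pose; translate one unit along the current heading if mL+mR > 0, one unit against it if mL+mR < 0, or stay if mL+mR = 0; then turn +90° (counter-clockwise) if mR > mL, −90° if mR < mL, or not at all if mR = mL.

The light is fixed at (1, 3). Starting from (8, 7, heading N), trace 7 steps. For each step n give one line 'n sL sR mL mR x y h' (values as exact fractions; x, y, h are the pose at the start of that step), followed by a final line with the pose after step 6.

0 20/37 4/13 4/13 -20/37 8 7 N
1 8/25 40/101 40/101 -8/25 8 6 E
2 2/5 10/9 10/9 -2/5 9 6 S
3 8/5 40/41 40/41 -8/5 9 5 W
4 20/37 20/73 20/73 -20/37 10 5 N
5 40/153 8/29 8/29 -40/153 10 4 E
6 10/37 10/17 10/17 -10/37 11 4 S
final 11 3 W

n=0: pose=(8,7,N); sL=20/37, sR=4/13; mL=4/13, mR=-20/37; mL+mR=-112/481 → advance -1; mR−mL=-408/481 → turn -1·90°
n=1: pose=(8,6,E); sL=8/25, sR=40/101; mL=40/101, mR=-8/25; mL+mR=192/2525 → advance +1; mR−mL=-1808/2525 → turn -1·90°
n=2: pose=(9,6,S); sL=2/5, sR=10/9; mL=10/9, mR=-2/5; mL+mR=32/45 → advance +1; mR−mL=-68/45 → turn -1·90°
n=3: pose=(9,5,W); sL=8/5, sR=40/41; mL=40/41, mR=-8/5; mL+mR=-128/205 → advance -1; mR−mL=-528/205 → turn -1·90°
n=4: pose=(10,5,N); sL=20/37, sR=20/73; mL=20/73, mR=-20/37; mL+mR=-720/2701 → advance -1; mR−mL=-2200/2701 → turn -1·90°
n=5: pose=(10,4,E); sL=40/153, sR=8/29; mL=8/29, mR=-40/153; mL+mR=64/4437 → advance +1; mR−mL=-2384/4437 → turn -1·90°
n=6: pose=(11,4,S); sL=10/37, sR=10/17; mL=10/17, mR=-10/37; mL+mR=200/629 → advance +1; mR−mL=-540/629 → turn -1·90°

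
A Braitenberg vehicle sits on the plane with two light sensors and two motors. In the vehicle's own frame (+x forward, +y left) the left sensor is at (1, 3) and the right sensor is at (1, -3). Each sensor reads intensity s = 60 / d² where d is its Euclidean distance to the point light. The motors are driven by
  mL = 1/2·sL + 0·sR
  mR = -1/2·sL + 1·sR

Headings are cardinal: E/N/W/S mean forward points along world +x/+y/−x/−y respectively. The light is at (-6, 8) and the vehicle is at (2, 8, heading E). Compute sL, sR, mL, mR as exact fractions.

left sensor world pos  = (3, 11); dL² = 90
right sensor world pos = (3, 5); dR² = 90
sL = 60/90 = 2/3
sR = 60/90 = 2/3
mL = 1/2·sL + 0·sR = 1/3
mR = -1/2·sL + 1·sR = 1/3

2/3 2/3 1/3 1/3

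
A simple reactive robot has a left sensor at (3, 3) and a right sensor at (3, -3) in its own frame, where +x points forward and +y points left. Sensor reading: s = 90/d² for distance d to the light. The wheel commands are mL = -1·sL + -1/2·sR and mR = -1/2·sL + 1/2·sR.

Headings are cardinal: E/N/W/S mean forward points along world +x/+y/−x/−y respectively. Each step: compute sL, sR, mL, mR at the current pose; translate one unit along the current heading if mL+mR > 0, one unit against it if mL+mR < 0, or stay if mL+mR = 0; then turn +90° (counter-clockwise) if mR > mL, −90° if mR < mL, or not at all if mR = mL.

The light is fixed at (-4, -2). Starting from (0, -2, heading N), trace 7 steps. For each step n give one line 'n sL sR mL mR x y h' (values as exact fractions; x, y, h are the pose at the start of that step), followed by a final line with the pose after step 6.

0 9 45/29 -567/58 -108/29 0 -2 N
1 90/17 18 -243/17 108/17 0 -3 W
2 9/8 9/2 -27/8 27/16 1 -3 S
3 90/73 90/73 -135/73 0 1 -2 E
4 9 45/29 -567/58 -108/29 0 -2 N
5 90/17 18 -243/17 108/17 0 -3 W
6 9/8 9/2 -27/8 27/16 1 -3 S
final 1 -2 E

n=0: pose=(0,-2,N); sL=9, sR=45/29; mL=-567/58, mR=-108/29; mL+mR=-27/2 → advance -1; mR−mL=351/58 → turn +1·90°
n=1: pose=(0,-3,W); sL=90/17, sR=18; mL=-243/17, mR=108/17; mL+mR=-135/17 → advance -1; mR−mL=351/17 → turn +1·90°
n=2: pose=(1,-3,S); sL=9/8, sR=9/2; mL=-27/8, mR=27/16; mL+mR=-27/16 → advance -1; mR−mL=81/16 → turn +1·90°
n=3: pose=(1,-2,E); sL=90/73, sR=90/73; mL=-135/73, mR=0; mL+mR=-135/73 → advance -1; mR−mL=135/73 → turn +1·90°
n=4: pose=(0,-2,N); sL=9, sR=45/29; mL=-567/58, mR=-108/29; mL+mR=-27/2 → advance -1; mR−mL=351/58 → turn +1·90°
n=5: pose=(0,-3,W); sL=90/17, sR=18; mL=-243/17, mR=108/17; mL+mR=-135/17 → advance -1; mR−mL=351/17 → turn +1·90°
n=6: pose=(1,-3,S); sL=9/8, sR=9/2; mL=-27/8, mR=27/16; mL+mR=-27/16 → advance -1; mR−mL=81/16 → turn +1·90°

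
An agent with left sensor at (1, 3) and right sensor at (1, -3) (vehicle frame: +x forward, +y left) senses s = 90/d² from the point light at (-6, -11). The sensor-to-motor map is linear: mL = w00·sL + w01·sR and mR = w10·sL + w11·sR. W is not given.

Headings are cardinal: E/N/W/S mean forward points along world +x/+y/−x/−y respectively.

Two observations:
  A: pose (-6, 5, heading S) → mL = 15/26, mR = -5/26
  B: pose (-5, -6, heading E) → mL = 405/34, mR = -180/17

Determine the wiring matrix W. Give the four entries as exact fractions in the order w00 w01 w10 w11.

obs A: pose=(-6,5,S) → sL=5/13, sR=5/13, mL=15/26, mR=-5/26
obs B: pose=(-5,-6,E) → sL=45/34, sR=45/4, mL=405/34, mR=-180/17
sensor matrix S = [[5/13, 5/13], [45/34, 45/4]]; det S = 3375/884
solve [mL_A; mL_B] = S·[w00; w01] and [mR_A; mR_B] = S·[w10; w11]:
  w00 = 1/2, w01 = 1, w10 = 1/2, w11 = -1

1/2 1 1/2 -1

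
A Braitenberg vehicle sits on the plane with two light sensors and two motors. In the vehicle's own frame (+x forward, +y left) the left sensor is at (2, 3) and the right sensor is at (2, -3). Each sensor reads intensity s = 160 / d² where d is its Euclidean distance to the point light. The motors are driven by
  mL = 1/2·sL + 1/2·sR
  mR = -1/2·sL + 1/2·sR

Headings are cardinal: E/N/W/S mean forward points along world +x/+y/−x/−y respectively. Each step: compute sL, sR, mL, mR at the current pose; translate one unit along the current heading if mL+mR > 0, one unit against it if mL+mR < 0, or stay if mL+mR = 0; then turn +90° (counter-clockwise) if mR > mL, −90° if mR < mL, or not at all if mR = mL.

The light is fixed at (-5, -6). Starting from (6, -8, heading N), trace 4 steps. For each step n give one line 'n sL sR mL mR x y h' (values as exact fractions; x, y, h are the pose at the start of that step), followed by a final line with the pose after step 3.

n=0: pose=(6,-8,N); sL=5/2, sR=40/49; mL=325/196, mR=-165/196; mL+mR=40/49 → advance +1; mR−mL=-5/2 → turn -1·90°
n=1: pose=(6,-7,E); sL=160/173, sR=32/37; mL=5728/6401, mR=-192/6401; mL+mR=32/37 → advance +1; mR−mL=-160/173 → turn -1·90°
n=2: pose=(7,-7,S); sL=80/117, sR=16/9; mL=16/13, mR=64/117; mL+mR=16/9 → advance +1; mR−mL=-80/117 → turn -1·90°
n=3: pose=(7,-8,W); sL=32/25, sR=160/101; mL=3616/2525, mR=384/2525; mL+mR=160/101 → advance +1; mR−mL=-32/25 → turn -1·90°

0 5/2 40/49 325/196 -165/196 6 -8 N
1 160/173 32/37 5728/6401 -192/6401 6 -7 E
2 80/117 16/9 16/13 64/117 7 -7 S
3 32/25 160/101 3616/2525 384/2525 7 -8 W
final 6 -8 N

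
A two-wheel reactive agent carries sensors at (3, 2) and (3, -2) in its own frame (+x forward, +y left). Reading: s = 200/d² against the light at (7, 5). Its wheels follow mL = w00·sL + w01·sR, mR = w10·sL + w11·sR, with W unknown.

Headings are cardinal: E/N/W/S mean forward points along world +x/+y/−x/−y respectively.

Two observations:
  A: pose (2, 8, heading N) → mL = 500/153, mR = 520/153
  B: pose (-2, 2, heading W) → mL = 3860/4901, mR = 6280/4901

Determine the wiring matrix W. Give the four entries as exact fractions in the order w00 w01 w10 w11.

obs A: pose=(2,8,N) → sL=40/17, sR=40/9, mL=500/153, mR=520/153
obs B: pose=(-2,2,W) → sL=200/169, sR=40/29, mL=3860/4901, mR=6280/4901
sensor matrix S = [[40/17, 40/9], [200/169, 40/29]]; det S = -1510400/749853
solve [mL_A; mL_B] = S·[w00; w01] and [mR_A; mR_B] = S·[w10; w11]:
  w00 = -1/2, w01 = 1, w10 = 1/2, w11 = 1/2

-1/2 1 1/2 1/2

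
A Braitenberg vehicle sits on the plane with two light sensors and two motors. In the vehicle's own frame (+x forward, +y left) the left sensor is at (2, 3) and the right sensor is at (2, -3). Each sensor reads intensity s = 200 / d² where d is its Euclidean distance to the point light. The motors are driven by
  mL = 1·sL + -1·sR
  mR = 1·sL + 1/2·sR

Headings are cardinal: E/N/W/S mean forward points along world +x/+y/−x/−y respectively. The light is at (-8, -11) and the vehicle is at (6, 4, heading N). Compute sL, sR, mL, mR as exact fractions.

left sensor world pos  = (3, 6); dL² = 410
right sensor world pos = (9, 6); dR² = 578
sL = 200/410 = 20/41
sR = 200/578 = 100/289
mL = 1·sL + -1·sR = 1680/11849
mR = 1·sL + 1/2·sR = 7830/11849

20/41 100/289 1680/11849 7830/11849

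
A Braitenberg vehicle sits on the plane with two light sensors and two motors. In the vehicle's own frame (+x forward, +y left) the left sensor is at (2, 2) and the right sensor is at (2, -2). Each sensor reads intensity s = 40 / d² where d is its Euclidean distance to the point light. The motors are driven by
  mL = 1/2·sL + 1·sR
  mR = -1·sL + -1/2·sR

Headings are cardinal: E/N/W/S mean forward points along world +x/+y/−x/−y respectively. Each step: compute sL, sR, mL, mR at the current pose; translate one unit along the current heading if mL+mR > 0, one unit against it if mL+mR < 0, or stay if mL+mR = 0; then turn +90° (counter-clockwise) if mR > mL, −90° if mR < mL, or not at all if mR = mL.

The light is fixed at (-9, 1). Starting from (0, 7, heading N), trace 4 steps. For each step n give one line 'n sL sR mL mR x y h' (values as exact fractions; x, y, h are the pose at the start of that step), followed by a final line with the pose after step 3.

n=0: pose=(0,7,N); sL=40/113, sR=8/37; mL=1644/4181, mR=-1932/4181; mL+mR=-288/4181 → advance -1; mR−mL=-3576/4181 → turn -1·90°
n=1: pose=(0,6,E); sL=4/17, sR=4/13; mL=94/221, mR=-86/221; mL+mR=8/221 → advance +1; mR−mL=-180/221 → turn -1·90°
n=2: pose=(1,6,S); sL=40/153, sR=40/73; mL=7580/11169, mR=-5980/11169; mL+mR=1600/11169 → advance +1; mR−mL=-4520/3723 → turn -1·90°
n=3: pose=(1,5,W); sL=10/17, sR=2/5; mL=59/85, mR=-67/85; mL+mR=-8/85 → advance -1; mR−mL=-126/85 → turn -1·90°

0 40/113 8/37 1644/4181 -1932/4181 0 7 N
1 4/17 4/13 94/221 -86/221 0 6 E
2 40/153 40/73 7580/11169 -5980/11169 1 6 S
3 10/17 2/5 59/85 -67/85 1 5 W
final 2 5 N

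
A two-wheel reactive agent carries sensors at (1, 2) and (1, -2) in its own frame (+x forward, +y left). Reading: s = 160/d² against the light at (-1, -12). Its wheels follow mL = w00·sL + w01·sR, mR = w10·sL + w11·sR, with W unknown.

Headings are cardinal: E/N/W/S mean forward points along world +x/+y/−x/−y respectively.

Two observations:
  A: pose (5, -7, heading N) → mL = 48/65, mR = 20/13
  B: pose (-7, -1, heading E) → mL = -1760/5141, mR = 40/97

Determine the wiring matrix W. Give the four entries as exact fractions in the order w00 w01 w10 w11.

obs A: pose=(5,-7,N) → sL=40/13, sR=8/5, mL=48/65, mR=20/13
obs B: pose=(-7,-1,E) → sL=80/97, sR=80/53, mL=-1760/5141, mR=40/97
sensor matrix S = [[40/13, 8/5], [80/97, 80/53]]; det S = 222208/66833
solve [mL_A; mL_B] = S·[w00; w01] and [mR_A; mR_B] = S·[w10; w11]:
  w00 = 1/2, w01 = -1/2, w10 = 1/2, w11 = 0

1/2 -1/2 1/2 0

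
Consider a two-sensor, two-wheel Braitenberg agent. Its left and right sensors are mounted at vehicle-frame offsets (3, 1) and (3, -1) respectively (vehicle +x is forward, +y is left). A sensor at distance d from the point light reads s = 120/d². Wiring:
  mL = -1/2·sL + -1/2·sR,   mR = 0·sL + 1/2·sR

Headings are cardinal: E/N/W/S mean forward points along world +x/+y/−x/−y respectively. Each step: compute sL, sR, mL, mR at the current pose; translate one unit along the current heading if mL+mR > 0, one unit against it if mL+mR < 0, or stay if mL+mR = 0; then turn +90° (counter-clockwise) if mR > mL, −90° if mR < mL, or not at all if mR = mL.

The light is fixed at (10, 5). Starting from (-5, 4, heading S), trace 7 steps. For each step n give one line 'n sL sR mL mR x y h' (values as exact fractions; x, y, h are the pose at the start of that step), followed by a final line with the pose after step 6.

n=0: pose=(-5,4,S); sL=30/53, sR=15/34; mL=-1815/3604, mR=15/68; mL+mR=-15/53 → advance -1; mR−mL=1305/1802 → turn +1·90°
n=1: pose=(-5,5,E); sL=24/29, sR=24/29; mL=-24/29, mR=12/29; mL+mR=-12/29 → advance -1; mR−mL=36/29 → turn +1·90°
n=2: pose=(-6,5,N); sL=60/149, sR=20/39; mL=-2660/5811, mR=10/39; mL+mR=-30/149 → advance -1; mR−mL=4150/5811 → turn +1·90°
n=3: pose=(-6,4,W); sL=24/73, sR=120/361; mL=-8712/26353, mR=60/361; mL+mR=-12/73 → advance -1; mR−mL=13092/26353 → turn +1·90°
n=4: pose=(-5,4,S); sL=30/53, sR=15/34; mL=-1815/3604, mR=15/68; mL+mR=-15/53 → advance -1; mR−mL=1305/1802 → turn +1·90°
n=5: pose=(-5,5,E); sL=24/29, sR=24/29; mL=-24/29, mR=12/29; mL+mR=-12/29 → advance -1; mR−mL=36/29 → turn +1·90°
n=6: pose=(-6,5,N); sL=60/149, sR=20/39; mL=-2660/5811, mR=10/39; mL+mR=-30/149 → advance -1; mR−mL=4150/5811 → turn +1·90°

0 30/53 15/34 -1815/3604 15/68 -5 4 S
1 24/29 24/29 -24/29 12/29 -5 5 E
2 60/149 20/39 -2660/5811 10/39 -6 5 N
3 24/73 120/361 -8712/26353 60/361 -6 4 W
4 30/53 15/34 -1815/3604 15/68 -5 4 S
5 24/29 24/29 -24/29 12/29 -5 5 E
6 60/149 20/39 -2660/5811 10/39 -6 5 N
final -6 4 W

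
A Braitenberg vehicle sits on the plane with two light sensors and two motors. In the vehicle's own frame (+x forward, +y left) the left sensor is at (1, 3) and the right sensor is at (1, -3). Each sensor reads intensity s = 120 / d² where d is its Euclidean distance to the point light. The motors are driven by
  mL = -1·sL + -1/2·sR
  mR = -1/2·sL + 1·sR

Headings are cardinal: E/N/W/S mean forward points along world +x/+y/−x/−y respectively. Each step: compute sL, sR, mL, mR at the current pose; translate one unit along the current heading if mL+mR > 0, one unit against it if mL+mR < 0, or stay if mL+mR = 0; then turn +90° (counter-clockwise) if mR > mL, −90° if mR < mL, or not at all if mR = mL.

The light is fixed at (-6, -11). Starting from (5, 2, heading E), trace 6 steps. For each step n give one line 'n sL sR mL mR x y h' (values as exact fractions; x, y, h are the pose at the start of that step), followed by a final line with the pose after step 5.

n=0: pose=(5,2,E); sL=3/10, sR=30/61; mL=-333/610, mR=417/1220; mL+mR=-249/1220 → advance -1; mR−mL=1083/1220 → turn +1·90°
n=1: pose=(4,2,N); sL=24/49, sR=24/73; mL=-2340/3577, mR=300/3577; mL+mR=-2040/3577 → advance -1; mR−mL=2640/3577 → turn +1·90°
n=2: pose=(4,1,W); sL=20/27, sR=20/51; mL=-430/459, mR=10/459; mL+mR=-140/153 → advance -1; mR−mL=440/459 → turn +1·90°
n=3: pose=(5,1,S); sL=120/317, sR=24/37; mL=-8244/11729, mR=5388/11729; mL+mR=-2856/11729 → advance -1; mR−mL=13632/11729 → turn +1·90°
n=4: pose=(5,2,E); sL=3/10, sR=30/61; mL=-333/610, mR=417/1220; mL+mR=-249/1220 → advance -1; mR−mL=1083/1220 → turn +1·90°
n=5: pose=(4,2,N); sL=24/49, sR=24/73; mL=-2340/3577, mR=300/3577; mL+mR=-2040/3577 → advance -1; mR−mL=2640/3577 → turn +1·90°

0 3/10 30/61 -333/610 417/1220 5 2 E
1 24/49 24/73 -2340/3577 300/3577 4 2 N
2 20/27 20/51 -430/459 10/459 4 1 W
3 120/317 24/37 -8244/11729 5388/11729 5 1 S
4 3/10 30/61 -333/610 417/1220 5 2 E
5 24/49 24/73 -2340/3577 300/3577 4 2 N
final 4 1 W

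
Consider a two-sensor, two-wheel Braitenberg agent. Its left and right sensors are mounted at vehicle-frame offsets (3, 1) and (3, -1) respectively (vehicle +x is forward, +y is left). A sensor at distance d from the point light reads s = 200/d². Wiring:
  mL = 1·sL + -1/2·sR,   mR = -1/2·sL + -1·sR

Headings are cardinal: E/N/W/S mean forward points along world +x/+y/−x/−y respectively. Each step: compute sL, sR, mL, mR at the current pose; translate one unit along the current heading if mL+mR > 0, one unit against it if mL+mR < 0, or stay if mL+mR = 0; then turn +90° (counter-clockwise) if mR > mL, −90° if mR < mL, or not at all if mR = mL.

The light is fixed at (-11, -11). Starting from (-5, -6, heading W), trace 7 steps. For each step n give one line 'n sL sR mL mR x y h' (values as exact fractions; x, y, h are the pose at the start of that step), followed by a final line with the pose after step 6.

n=0: pose=(-5,-6,W); sL=8, sR=40/9; mL=52/9, mR=-76/9; mL+mR=-8/3 → advance -1; mR−mL=-128/9 → turn -1·90°
n=1: pose=(-4,-6,N); sL=2, sR=25/16; mL=39/32, mR=-41/16; mL+mR=-43/32 → advance -1; mR−mL=-121/32 → turn -1·90°
n=2: pose=(-4,-7,E); sL=8/5, sR=200/109; mL=372/545, mR=-1436/545; mL+mR=-1064/545 → advance -1; mR−mL=-1808/545 → turn -1·90°
n=3: pose=(-5,-7,S); sL=4, sR=100/13; mL=2/13, mR=-126/13; mL+mR=-124/13 → advance -1; mR−mL=-128/13 → turn -1·90°
n=4: pose=(-5,-6,W); sL=8, sR=40/9; mL=52/9, mR=-76/9; mL+mR=-8/3 → advance -1; mR−mL=-128/9 → turn -1·90°
n=5: pose=(-4,-6,N); sL=2, sR=25/16; mL=39/32, mR=-41/16; mL+mR=-43/32 → advance -1; mR−mL=-121/32 → turn -1·90°
n=6: pose=(-4,-7,E); sL=8/5, sR=200/109; mL=372/545, mR=-1436/545; mL+mR=-1064/545 → advance -1; mR−mL=-1808/545 → turn -1·90°

0 8 40/9 52/9 -76/9 -5 -6 W
1 2 25/16 39/32 -41/16 -4 -6 N
2 8/5 200/109 372/545 -1436/545 -4 -7 E
3 4 100/13 2/13 -126/13 -5 -7 S
4 8 40/9 52/9 -76/9 -5 -6 W
5 2 25/16 39/32 -41/16 -4 -6 N
6 8/5 200/109 372/545 -1436/545 -4 -7 E
final -5 -7 S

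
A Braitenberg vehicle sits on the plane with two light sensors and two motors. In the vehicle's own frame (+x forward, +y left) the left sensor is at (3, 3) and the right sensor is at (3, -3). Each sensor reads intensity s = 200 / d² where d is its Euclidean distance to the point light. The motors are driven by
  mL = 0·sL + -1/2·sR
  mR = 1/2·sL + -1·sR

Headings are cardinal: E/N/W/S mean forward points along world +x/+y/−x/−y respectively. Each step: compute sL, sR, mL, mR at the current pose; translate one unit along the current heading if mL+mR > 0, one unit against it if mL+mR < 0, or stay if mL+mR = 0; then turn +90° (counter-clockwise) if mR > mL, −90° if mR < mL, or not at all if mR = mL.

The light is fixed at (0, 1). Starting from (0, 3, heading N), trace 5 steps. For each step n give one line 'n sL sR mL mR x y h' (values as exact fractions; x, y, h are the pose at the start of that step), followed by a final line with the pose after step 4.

0 100/17 100/17 -50/17 -50/17 0 3 N
1 8 8 -4 -4 0 2 N
2 100/9 100/9 -50/9 -50/9 0 1 N
3 200/13 200/13 -100/13 -100/13 0 0 N
4 20 20 -10 -10 0 -1 N
final 0 -2 N

n=0: pose=(0,3,N); sL=100/17, sR=100/17; mL=-50/17, mR=-50/17; mL+mR=-100/17 → advance -1; mR−mL=0 → turn +0·90°
n=1: pose=(0,2,N); sL=8, sR=8; mL=-4, mR=-4; mL+mR=-8 → advance -1; mR−mL=0 → turn +0·90°
n=2: pose=(0,1,N); sL=100/9, sR=100/9; mL=-50/9, mR=-50/9; mL+mR=-100/9 → advance -1; mR−mL=0 → turn +0·90°
n=3: pose=(0,0,N); sL=200/13, sR=200/13; mL=-100/13, mR=-100/13; mL+mR=-200/13 → advance -1; mR−mL=0 → turn +0·90°
n=4: pose=(0,-1,N); sL=20, sR=20; mL=-10, mR=-10; mL+mR=-20 → advance -1; mR−mL=0 → turn +0·90°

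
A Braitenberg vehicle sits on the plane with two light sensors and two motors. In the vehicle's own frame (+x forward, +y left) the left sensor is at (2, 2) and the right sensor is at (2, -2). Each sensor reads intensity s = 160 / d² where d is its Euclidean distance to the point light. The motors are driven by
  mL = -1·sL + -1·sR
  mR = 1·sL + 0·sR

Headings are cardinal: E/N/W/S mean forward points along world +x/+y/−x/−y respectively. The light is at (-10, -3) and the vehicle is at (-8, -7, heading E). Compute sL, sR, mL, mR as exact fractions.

8 40/13 -144/13 8

left sensor world pos  = (-6, -5); dL² = 20
right sensor world pos = (-6, -9); dR² = 52
sL = 160/20 = 8
sR = 160/52 = 40/13
mL = -1·sL + -1·sR = -144/13
mR = 1·sL + 0·sR = 8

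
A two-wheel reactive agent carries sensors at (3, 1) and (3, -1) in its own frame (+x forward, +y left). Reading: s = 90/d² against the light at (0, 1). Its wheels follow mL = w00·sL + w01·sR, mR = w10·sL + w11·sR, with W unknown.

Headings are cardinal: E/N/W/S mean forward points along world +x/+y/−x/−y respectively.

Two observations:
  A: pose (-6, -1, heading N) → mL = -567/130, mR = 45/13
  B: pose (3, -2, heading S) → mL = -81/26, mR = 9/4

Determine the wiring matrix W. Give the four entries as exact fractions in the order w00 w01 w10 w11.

obs A: pose=(-6,-1,N) → sL=9/5, sR=45/13, mL=-567/130, mR=45/13
obs B: pose=(3,-2,S) → sL=45/26, sR=9/4, mL=-81/26, mR=9/4
sensor matrix S = [[9/5, 45/13], [45/26, 9/4]]; det S = -6561/3380
solve [mL_A; mL_B] = S·[w00; w01] and [mR_A; mR_B] = S·[w10; w11]:
  w00 = -1/2, w01 = -1, w10 = 0, w11 = 1

-1/2 -1 0 1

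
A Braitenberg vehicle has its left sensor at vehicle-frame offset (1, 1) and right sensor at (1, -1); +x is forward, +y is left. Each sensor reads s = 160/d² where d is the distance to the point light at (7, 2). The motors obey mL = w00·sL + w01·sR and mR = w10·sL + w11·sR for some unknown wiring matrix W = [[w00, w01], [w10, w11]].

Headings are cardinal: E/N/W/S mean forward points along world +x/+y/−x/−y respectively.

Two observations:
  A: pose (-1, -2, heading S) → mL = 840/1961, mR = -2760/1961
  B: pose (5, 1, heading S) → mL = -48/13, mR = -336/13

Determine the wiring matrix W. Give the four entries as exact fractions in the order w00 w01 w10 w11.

obs A: pose=(-1,-2,S) → sL=80/37, sR=80/53, mL=840/1961, mR=-2760/1961
obs B: pose=(5,1,S) → sL=32, sR=160/13, mL=-48/13, mR=-336/13
sensor matrix S = [[80/37, 80/53], [32, 160/13]]; det S = -552960/25493
solve [mL_A; mL_B] = S·[w00; w01] and [mR_A; mR_B] = S·[w10; w11]:
  w00 = -1/2, w01 = 1, w10 = -1, w11 = 1/2

-1/2 1 -1 1/2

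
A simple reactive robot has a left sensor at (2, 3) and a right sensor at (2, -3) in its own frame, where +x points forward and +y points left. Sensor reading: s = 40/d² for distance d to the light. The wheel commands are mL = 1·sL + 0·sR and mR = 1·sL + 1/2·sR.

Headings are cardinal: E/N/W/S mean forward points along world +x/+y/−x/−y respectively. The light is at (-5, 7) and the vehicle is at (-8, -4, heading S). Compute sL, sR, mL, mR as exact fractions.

left sensor world pos  = (-5, -6); dL² = 169
right sensor world pos = (-11, -6); dR² = 205
sL = 40/169 = 40/169
sR = 40/205 = 8/41
mL = 1·sL + 0·sR = 40/169
mR = 1·sL + 1/2·sR = 2316/6929

40/169 8/41 40/169 2316/6929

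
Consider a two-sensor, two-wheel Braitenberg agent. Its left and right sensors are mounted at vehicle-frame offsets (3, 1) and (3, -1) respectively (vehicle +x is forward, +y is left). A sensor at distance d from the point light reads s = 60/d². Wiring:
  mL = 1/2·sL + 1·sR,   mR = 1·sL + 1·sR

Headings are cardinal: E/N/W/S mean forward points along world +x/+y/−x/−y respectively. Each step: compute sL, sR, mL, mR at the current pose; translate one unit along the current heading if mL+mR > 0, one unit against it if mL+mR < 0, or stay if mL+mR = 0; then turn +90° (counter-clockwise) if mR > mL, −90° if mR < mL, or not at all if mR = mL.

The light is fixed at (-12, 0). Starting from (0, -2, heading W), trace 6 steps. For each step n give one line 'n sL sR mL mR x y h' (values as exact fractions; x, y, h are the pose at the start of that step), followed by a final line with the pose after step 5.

0 2/3 30/41 131/123 172/123 0 -2 W
1 60/169 12/25 2778/4225 3528/4225 -1 -2 S
2 3/10 15/53 459/1060 309/530 -1 -3 E
3 60/121 60/169 12330/20449 17400/20449 0 -3 N
4 2/3 30/41 131/123 172/123 0 -2 W
5 60/169 12/25 2778/4225 3528/4225 -1 -2 S
final -1 -3 E

n=0: pose=(0,-2,W); sL=2/3, sR=30/41; mL=131/123, mR=172/123; mL+mR=101/41 → advance +1; mR−mL=1/3 → turn +1·90°
n=1: pose=(-1,-2,S); sL=60/169, sR=12/25; mL=2778/4225, mR=3528/4225; mL+mR=6306/4225 → advance +1; mR−mL=30/169 → turn +1·90°
n=2: pose=(-1,-3,E); sL=3/10, sR=15/53; mL=459/1060, mR=309/530; mL+mR=1077/1060 → advance +1; mR−mL=3/20 → turn +1·90°
n=3: pose=(0,-3,N); sL=60/121, sR=60/169; mL=12330/20449, mR=17400/20449; mL+mR=29730/20449 → advance +1; mR−mL=30/121 → turn +1·90°
n=4: pose=(0,-2,W); sL=2/3, sR=30/41; mL=131/123, mR=172/123; mL+mR=101/41 → advance +1; mR−mL=1/3 → turn +1·90°
n=5: pose=(-1,-2,S); sL=60/169, sR=12/25; mL=2778/4225, mR=3528/4225; mL+mR=6306/4225 → advance +1; mR−mL=30/169 → turn +1·90°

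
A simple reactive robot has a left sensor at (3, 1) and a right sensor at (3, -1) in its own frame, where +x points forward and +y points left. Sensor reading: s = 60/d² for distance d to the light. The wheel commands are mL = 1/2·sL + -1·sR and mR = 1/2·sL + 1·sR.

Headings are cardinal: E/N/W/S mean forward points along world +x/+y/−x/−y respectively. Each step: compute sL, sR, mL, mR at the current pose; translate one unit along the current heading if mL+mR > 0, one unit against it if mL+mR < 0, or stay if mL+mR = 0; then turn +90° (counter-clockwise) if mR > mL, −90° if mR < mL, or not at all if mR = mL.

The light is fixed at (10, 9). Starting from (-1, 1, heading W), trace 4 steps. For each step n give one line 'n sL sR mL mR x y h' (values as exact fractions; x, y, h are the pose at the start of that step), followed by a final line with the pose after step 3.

n=0: pose=(-1,1,W); sL=60/277, sR=12/49; mL=-1854/13573, mR=4794/13573; mL+mR=60/277 → advance +1; mR−mL=24/49 → turn +1·90°
n=1: pose=(-2,1,S); sL=30/121, sR=6/29; mL=-291/3509, mR=1161/3509; mL+mR=30/121 → advance +1; mR−mL=12/29 → turn +1·90°
n=2: pose=(-2,0,E); sL=12/29, sR=60/181; mL=-654/5249, mR=2826/5249; mL+mR=12/29 → advance +1; mR−mL=120/181 → turn +1·90°
n=3: pose=(-1,0,N); sL=1/3, sR=15/34; mL=-14/51, mR=31/51; mL+mR=1/3 → advance +1; mR−mL=15/17 → turn +1·90°

0 60/277 12/49 -1854/13573 4794/13573 -1 1 W
1 30/121 6/29 -291/3509 1161/3509 -2 1 S
2 12/29 60/181 -654/5249 2826/5249 -2 0 E
3 1/3 15/34 -14/51 31/51 -1 0 N
final -1 1 W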